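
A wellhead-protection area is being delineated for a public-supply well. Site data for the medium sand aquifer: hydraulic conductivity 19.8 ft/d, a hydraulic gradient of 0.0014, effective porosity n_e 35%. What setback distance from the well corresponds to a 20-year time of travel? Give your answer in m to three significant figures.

K = 19.8 ft/d × 0.3048 = 6.035 m/d
Specific discharge q = 6.035 × 0.0014 = 0.008449 m/d
Seepage velocity v = q / n = 0.008449 / 0.35 = 0.02414 m/d
T = 20 yr × 365 = 7300 d
L = v × T = 0.02414 × 7300 = 176.2 m

176 m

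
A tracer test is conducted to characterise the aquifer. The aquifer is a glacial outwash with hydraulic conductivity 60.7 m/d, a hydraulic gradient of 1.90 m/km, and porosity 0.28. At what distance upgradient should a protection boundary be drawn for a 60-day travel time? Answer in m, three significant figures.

24.7 m

Specific discharge q = 60.7 × 0.0019 = 0.1153 m/d
Seepage velocity v = q / n = 0.1153 / 0.28 = 0.4119 m/d
L = v × T = 0.4119 × 60 = 24.71 m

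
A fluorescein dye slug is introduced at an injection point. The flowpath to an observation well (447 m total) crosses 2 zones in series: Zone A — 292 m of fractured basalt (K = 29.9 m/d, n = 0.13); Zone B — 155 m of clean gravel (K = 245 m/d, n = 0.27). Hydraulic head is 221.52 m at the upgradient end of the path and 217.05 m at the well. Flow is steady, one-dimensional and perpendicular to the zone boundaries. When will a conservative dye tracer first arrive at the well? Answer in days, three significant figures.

Total head drop ΔH = 221.52 − 217.05 = 4.47 m
Continuity: the same q passes through each zone, so ΔH = q·Σ(L_j/K_j) — the zones act as resistances in series.
Σ(L/K) = 292/29.9 + 155/245 = 9.766 + 0.6327 = 10.40 d
q = ΔH / Σ(L/K) = 4.47 / 10.40 = 0.4299 m/d (same in every zone)
Zone A: v = q/n = 0.4299/0.13 = 3.307 m/d → t_A = 292/3.307 = 88.31 d
Zone B: v = q/n = 0.4299/0.27 = 1.592 m/d → t_B = 155/1.592 = 97.36 d
Total t = 88.31 + 97.36 = 185.7 d

186 days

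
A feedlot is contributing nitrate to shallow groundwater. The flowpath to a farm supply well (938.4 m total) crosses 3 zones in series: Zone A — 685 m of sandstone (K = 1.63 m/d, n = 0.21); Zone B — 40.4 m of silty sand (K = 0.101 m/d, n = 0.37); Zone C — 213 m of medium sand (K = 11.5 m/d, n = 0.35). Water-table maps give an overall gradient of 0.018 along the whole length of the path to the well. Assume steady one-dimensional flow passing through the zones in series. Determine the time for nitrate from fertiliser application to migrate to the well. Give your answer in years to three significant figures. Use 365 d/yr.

For zones in series the flux q is common to all zones; the equivalent conductivity is the harmonic (thickness-weighted) mean, K_eq = L_total / Σ(L_j/K_j).
Σ(L/K) = 685/1.63 + 40.4/0.101 + 213/11.5 = 420.2 + 400.0 + 18.52 = 838.8 d
K_eq = L_total / Σ(L/K) = 938.4 / 838.8 = 1.119 m/d
q = K_eq · i = 1.119 × 0.018 = 0.02014 m/d (same in every zone)
Zone A: v = q/n = 0.02014/0.21 = 0.09590 m/d → t_A = 685/0.09590 = 7143 d
Zone B: v = q/n = 0.02014/0.37 = 0.05443 m/d → t_B = 40.4/0.05443 = 742.3 d
Zone C: v = q/n = 0.02014/0.35 = 0.05754 m/d → t_C = 213/0.05754 = 3702 d
Total t = 7143 + 742.3 + 3702 = 11590 d
   = 11590 / 365 = 31.7 yr

31.7 years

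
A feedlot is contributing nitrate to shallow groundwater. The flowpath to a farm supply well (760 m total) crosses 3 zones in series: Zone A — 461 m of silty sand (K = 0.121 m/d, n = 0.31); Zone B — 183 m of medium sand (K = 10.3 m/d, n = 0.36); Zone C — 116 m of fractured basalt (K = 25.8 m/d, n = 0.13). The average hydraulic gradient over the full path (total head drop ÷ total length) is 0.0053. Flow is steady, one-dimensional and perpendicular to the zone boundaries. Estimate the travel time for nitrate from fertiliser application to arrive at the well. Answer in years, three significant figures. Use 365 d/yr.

Continuity: the same q passes through each zone, so ΔH = q·Σ(L_j/K_j) — the zones act as resistances in series.
Σ(L/K) = 461/0.121 + 183/10.3 + 116/25.8 = 3810 + 17.77 + 4.496 = 3832 d
K_eq = L_total / Σ(L/K) = 760 / 3832 = 0.1983 m/d
q = K_eq · i = 0.1983 × 0.0053 = 0.001051 m/d (same in every zone)
Zone A: v = q/n = 0.001051/0.31 = 0.003391 m/d → t_A = 461/0.003391 = 136000 d
Zone B: v = q/n = 0.001051/0.36 = 0.002920 m/d → t_B = 183/0.002920 = 62680 d
Zone C: v = q/n = 0.001051/0.13 = 0.008085 m/d → t_C = 116/0.008085 = 14350 d
Total t = 136000 + 62680 + 14350 = 213000 d
   = 213000 / 365 = 584 yr

584 years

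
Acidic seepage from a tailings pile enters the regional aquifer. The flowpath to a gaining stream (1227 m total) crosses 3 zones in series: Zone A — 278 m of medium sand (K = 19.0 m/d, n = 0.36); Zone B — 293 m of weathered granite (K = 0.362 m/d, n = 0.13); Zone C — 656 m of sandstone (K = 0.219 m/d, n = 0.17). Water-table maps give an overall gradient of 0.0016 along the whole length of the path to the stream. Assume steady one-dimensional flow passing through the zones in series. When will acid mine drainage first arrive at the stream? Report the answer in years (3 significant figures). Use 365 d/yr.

Steady 1-D flow in series ⇒ the Darcy flux q is identical in every zone and the zone head losses add (resistances L/K in series).
Σ(L/K) = 278/19.0 + 293/0.362 + 656/0.219 = 14.63 + 809.4 + 2995 = 3819 d
K_eq = L_total / Σ(L/K) = 1227 / 3819 = 0.3212 m/d
q = K_eq · i = 0.3212 × 0.0016 = 5.140e-4 m/d (same in every zone)
Zone A: v = q/n = 5.140e-4/0.36 = 0.001428 m/d → t_A = 278/0.001428 = 194700 d
Zone B: v = q/n = 5.140e-4/0.13 = 0.003954 m/d → t_B = 293/0.003954 = 74110 d
Zone C: v = q/n = 5.140e-4/0.17 = 0.003024 m/d → t_C = 656/0.003024 = 217000 d
Total t = 194700 + 74110 + 217000 = 485800 d
   = 485800 / 365 = 1330 yr

1330 years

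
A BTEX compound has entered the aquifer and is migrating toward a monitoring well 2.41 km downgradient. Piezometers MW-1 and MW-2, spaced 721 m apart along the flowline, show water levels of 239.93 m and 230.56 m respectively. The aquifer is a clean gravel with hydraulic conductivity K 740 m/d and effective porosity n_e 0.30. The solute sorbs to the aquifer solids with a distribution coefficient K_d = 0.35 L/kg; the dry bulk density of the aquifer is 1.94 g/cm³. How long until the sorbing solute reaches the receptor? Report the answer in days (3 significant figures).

245 days

Hydraulic gradient i = (239.93 − 230.56) / 721 = 9.37 / 721 = 0.01300
q = Ki = 740 × 0.01300 = 9.617 m/d
v = Ki/n = 740·0.01300/0.30 = 32.06 m/d
Retardation R = 1 + ρ_b·K_d/n = 1 + 1.94×0.35/0.30 = 3.263
Contaminant velocity v_c = v/R = 32.06/3.263 = 9.823 m/d
L = 2.41 km = 2410 m
t = L/v_c = 2410/9.823 = 245.3 d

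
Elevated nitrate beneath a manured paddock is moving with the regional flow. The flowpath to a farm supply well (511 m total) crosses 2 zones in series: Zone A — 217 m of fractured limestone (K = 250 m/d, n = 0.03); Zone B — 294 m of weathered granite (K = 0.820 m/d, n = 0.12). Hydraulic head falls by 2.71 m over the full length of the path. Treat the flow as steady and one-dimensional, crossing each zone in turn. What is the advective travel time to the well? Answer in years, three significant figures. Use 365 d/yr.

Steady 1-D flow in series ⇒ the Darcy flux q is identical in every zone and the zone head losses add (resistances L/K in series).
Σ(L/K) = 217/250 + 294/0.820 = 0.8680 + 358.5 = 359.4 d
q = ΔH / Σ(L/K) = 2.71 / 359.4 = 0.007540 m/d (same in every zone)
Zone A: v = q/n = 0.007540/0.03 = 0.2513 m/d → t_A = 217/0.2513 = 863.4 d
Zone B: v = q/n = 0.007540/0.12 = 0.06284 m/d → t_B = 294/0.06284 = 4679 d
Total t = 863.4 + 4679 = 5542 d
   = 5542 / 365 = 15.2 yr

15.2 years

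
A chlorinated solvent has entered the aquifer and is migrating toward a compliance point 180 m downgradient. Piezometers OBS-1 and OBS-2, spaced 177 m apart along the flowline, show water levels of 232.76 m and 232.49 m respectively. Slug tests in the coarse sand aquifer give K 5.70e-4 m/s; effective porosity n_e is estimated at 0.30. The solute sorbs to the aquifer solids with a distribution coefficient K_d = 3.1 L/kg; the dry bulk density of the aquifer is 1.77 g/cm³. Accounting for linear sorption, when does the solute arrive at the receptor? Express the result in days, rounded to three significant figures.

Hydraulic gradient i = (232.76 − 232.49) / 177 = 0.27 / 177 = 0.001525
K = 5.70e-4 m/s × 86400 s/d = 49.25 m/d
Darcy flux q = K·i = 49.25 × 0.001525 = 0.07512 m/d
Seepage velocity v = q / n = 0.07512 / 0.30 = 0.2504 m/d
Retardation R = 1 + ρ_b·K_d/n = 1 + 1.77×3.1/0.30 = 19.29
Contaminant velocity v_c = v/R = 0.2504/19.29 = 0.01298 m/d
t = L/v_c = 180/0.01298 = 13870 d

13900 days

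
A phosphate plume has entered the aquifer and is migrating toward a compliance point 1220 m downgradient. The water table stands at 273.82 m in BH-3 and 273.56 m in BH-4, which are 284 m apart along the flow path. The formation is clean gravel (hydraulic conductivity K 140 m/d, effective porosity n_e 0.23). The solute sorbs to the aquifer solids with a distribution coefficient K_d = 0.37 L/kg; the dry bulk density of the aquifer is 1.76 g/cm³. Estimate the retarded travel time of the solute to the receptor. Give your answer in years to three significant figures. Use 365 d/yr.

Hydraulic gradient i = (273.82 − 273.56) / 284 = 0.26 / 284 = 9.155e-4
q = Ki = 140 × 9.155e-4 = 0.1282 m/d
Seepage velocity v = q / n = 0.1282 / 0.23 = 0.5573 m/d
Retardation R = 1 + ρ_b·K_d/n = 1 + 1.76×0.37/0.23 = 3.831
Contaminant velocity v_c = v/R = 0.5573/3.831 = 0.1454 m/d
t = L/v_c = 1220/0.1454 = 8388 d
   = 8388/365 = 23.0 yr

23.0 years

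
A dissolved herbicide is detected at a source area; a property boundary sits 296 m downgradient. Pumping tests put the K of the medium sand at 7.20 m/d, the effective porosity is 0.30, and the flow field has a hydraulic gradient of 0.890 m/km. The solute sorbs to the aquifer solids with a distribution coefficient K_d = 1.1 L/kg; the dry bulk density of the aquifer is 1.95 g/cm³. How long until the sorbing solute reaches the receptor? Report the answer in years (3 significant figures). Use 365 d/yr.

309 years

Specific discharge q = 7.20 × 8.9e-4 = 0.006408 m/d
v = Ki/n = 7.20·8.9e-4/0.30 = 0.02136 m/d
Retardation R = 1 + ρ_b·K_d/n = 1 + 1.95×1.1/0.30 = 8.150
Contaminant velocity v_c = v/R = 0.02136/8.150 = 0.002621 m/d
t = L/v_c = 296/0.002621 = 112900 d
   = 112900/365 = 309 yr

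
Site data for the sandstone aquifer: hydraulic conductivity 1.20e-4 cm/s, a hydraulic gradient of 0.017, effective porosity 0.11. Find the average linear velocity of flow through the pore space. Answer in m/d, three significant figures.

K = 1.20e-4 cm/s × 864 = 0.1037 m/d
q = Ki = 0.1037 × 0.017 = 0.001763 m/d
v_s = q/n_e = 0.001763/0.11 = 0.01602 m/d

0.0160 m/d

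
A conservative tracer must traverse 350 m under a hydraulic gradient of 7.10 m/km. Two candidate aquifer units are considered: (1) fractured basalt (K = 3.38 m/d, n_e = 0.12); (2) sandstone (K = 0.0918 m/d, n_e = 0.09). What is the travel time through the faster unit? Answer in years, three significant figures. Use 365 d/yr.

Unit 1 (fractured basalt): v = 3.38×0.0071/0.12 = 0.2000 m/d, t = 350/0.2000 = 1750 d
Unit 2 (sandstone): v = 0.0918×0.0071/0.09 = 0.007242 m/d, t = 350/0.007242 = 48330 d
Faster: 1750 d / 365 = 4.79 yr

4.79 years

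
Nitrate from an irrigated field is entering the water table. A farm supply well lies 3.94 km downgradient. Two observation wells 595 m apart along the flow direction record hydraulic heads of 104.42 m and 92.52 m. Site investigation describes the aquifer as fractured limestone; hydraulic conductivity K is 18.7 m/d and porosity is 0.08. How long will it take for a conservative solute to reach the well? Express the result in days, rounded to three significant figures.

Hydraulic gradient i = (104.42 − 92.52) / 595 = 11.90 / 595 = 0.02000
q = Ki = 18.7 × 0.02000 = 0.3740 m/d
v_s = q/n_e = 0.3740/0.08 = 4.675 m/d
L = 3.94 km = 3940 m
t = L / v = 3940 / 4.675 = 842.8 d

843 days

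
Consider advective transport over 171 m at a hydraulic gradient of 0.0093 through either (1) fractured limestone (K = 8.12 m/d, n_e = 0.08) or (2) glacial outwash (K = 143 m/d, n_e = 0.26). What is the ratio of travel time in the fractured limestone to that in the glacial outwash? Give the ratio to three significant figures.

5.42

Unit 1 (fractured limestone): v = 8.12×0.0093/0.08 = 0.9439 m/d, t = 171/0.9439 = 181.2 d
Unit 2 (glacial outwash): v = 143×0.0093/0.26 = 5.115 m/d, t = 171/5.115 = 33.43 d
t(fractured limestone) / t(glacial outwash) = 181.2/33.43 = 5.42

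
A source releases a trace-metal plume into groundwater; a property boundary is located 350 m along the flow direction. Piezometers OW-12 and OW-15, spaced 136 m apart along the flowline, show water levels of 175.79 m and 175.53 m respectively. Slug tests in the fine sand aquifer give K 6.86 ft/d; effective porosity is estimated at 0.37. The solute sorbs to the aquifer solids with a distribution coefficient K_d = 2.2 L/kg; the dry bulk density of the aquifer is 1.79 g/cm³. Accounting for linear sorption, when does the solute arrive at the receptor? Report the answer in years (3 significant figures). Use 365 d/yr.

1030 years

Hydraulic gradient i = (175.79 − 175.53) / 136 = 0.26 / 136 = 0.001912
K = 6.86 ft/d × 0.3048 = 2.091 m/d
Darcy flux q = K·i = 2.091 × 0.001912 = 0.003997 m/d
Seepage velocity v = q / n = 0.003997 / 0.37 = 0.01080 m/d
Retardation R = 1 + ρ_b·K_d/n = 1 + 1.79×2.2/0.37 = 11.64
Contaminant velocity v_c = v/R = 0.01080/11.64 = 9.279e-4 m/d
t = L/v_c = 350/9.279e-4 = 377200 d
   = 377200/365 = 1030 yr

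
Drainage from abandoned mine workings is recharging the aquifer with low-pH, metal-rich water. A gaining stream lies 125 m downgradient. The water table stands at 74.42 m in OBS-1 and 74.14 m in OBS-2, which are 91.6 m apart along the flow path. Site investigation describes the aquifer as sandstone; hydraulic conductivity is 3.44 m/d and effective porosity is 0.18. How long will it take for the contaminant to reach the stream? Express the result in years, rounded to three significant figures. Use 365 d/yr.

5.86 years

Hydraulic gradient i = (74.42 − 74.14) / 91.6 = 0.28 / 91.6 = 0.003057
Darcy flux q = K·i = 3.44 × 0.003057 = 0.01052 m/d
Average linear velocity = 0.01052 / 0.18 = 0.05842 m/d
t = L / v = 125 / 0.05842 = 2140 d
   = 2140 / 365 = 5.86 yr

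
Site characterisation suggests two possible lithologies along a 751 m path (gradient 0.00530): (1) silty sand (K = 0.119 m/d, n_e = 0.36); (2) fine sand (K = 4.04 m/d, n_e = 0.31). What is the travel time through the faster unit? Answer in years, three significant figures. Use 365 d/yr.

29.8 years

Unit 1 (silty sand): v = 0.119×0.0053/0.36 = 0.001752 m/d, t = 751/0.001752 = 428700 d
Unit 2 (fine sand): v = 4.04×0.0053/0.31 = 0.06907 m/d, t = 751/0.06907 = 10870 d
Faster: 10870 d / 365 = 29.8 yr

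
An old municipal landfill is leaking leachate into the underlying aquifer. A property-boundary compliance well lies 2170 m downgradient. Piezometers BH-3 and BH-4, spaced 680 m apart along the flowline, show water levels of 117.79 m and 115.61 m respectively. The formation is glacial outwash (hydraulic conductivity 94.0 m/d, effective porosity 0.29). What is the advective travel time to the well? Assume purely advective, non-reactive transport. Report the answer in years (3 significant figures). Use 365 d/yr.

5.72 years

Hydraulic gradient i = (117.79 − 115.61) / 680 = 2.18 / 680 = 0.003206
Specific discharge q = 94.0 × 0.003206 = 0.3014 m/d
Average linear velocity = 0.3014 / 0.29 = 1.039 m/d
t = L / v = 2170 / 1.039 = 2088 d
   = 2088 / 365 = 5.72 yr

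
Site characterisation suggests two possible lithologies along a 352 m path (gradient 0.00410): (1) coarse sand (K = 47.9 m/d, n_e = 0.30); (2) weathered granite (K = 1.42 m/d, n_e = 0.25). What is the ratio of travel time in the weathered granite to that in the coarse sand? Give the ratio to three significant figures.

Unit 1 (coarse sand): v = 47.9×0.0041/0.30 = 0.6546 m/d, t = 352/0.6546 = 537.7 d
Unit 2 (weathered granite): v = 1.42×0.0041/0.25 = 0.02329 m/d, t = 352/0.02329 = 15120 d
t(weathered granite) / t(coarse sand) = 15120/537.7 = 28.1

28.1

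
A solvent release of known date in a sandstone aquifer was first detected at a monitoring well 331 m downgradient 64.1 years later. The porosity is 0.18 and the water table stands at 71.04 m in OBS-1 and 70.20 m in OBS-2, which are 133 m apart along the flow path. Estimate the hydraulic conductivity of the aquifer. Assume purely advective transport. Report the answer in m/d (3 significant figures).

Hydraulic gradient i = (71.04 − 70.20) / 133 = 0.84 / 133 = 0.006316
t = 64.1 years = 23400 d
v = L / t = 331 / 23400 = 0.01415 m/d
K = v · n / i = 0.01415 × 0.18 / 0.006316 = 0.403 m/d

0.403 m/d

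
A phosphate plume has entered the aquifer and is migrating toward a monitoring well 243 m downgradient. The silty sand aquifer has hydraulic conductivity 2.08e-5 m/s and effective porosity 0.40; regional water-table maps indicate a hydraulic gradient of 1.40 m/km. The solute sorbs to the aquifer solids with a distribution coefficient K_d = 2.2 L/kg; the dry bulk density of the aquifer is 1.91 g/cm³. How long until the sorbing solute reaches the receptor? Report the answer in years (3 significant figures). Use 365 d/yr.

K = 2.08e-5 m/s × 86400 s/d = 1.797 m/d
q = Ki = 1.797 × 0.0014 = 0.002516 m/d
v = Ki/n = 1.797·0.0014/0.40 = 0.006290 m/d
Retardation R = 1 + ρ_b·K_d/n = 1 + 1.91×2.2/0.40 = 11.50
Contaminant velocity v_c = v/R = 0.006290/11.50 = 5.467e-4 m/d
t = L/v_c = 243/5.467e-4 = 444500 d
   = 444500/365 = 1220 yr

1220 years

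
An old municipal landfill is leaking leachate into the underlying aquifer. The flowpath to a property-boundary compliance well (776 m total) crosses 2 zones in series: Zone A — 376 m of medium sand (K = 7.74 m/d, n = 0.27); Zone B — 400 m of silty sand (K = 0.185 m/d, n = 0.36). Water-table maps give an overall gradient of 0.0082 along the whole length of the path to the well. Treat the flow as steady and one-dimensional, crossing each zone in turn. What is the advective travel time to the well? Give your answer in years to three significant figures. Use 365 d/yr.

234 years

Steady 1-D flow in series ⇒ the Darcy flux q is identical in every zone and the zone head losses add (resistances L/K in series).
Σ(L/K) = 376/7.74 + 400/0.185 = 48.58 + 2162 = 2211 d
K_eq = L_total / Σ(L/K) = 776 / 2211 = 0.3510 m/d
q = K_eq · i = 0.3510 × 0.0082 = 0.002878 m/d (same in every zone)
Zone A: v = q/n = 0.002878/0.27 = 0.01066 m/d → t_A = 376/0.01066 = 35270 d
Zone B: v = q/n = 0.002878/0.36 = 0.007995 m/d → t_B = 400/0.007995 = 50030 d
Total t = 35270 + 50030 = 85300 d
   = 85300 / 365 = 234 yr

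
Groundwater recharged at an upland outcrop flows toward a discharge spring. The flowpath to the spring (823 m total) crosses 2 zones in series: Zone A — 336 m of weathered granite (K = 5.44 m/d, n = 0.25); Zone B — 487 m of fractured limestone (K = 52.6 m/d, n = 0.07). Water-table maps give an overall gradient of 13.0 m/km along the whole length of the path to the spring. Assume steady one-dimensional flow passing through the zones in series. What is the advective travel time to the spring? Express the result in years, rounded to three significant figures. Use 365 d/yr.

2.15 years

For zones in series the flux q is common to all zones; the equivalent conductivity is the harmonic (thickness-weighted) mean, K_eq = L_total / Σ(L_j/K_j).
Σ(L/K) = 336/5.44 + 487/52.6 = 61.76 + 9.259 = 71.02 d
K_eq = L_total / Σ(L/K) = 823 / 71.02 = 11.59 m/d
q = K_eq · i = 11.59 × 0.013 = 0.1506 m/d (same in every zone)
Zone A: v = q/n = 0.1506/0.25 = 0.6026 m/d → t_A = 336/0.6026 = 557.6 d
Zone B: v = q/n = 0.1506/0.07 = 2.152 m/d → t_B = 487/2.152 = 226.3 d
Total t = 557.6 + 226.3 = 783.9 d
   = 783.9 / 365 = 2.15 yr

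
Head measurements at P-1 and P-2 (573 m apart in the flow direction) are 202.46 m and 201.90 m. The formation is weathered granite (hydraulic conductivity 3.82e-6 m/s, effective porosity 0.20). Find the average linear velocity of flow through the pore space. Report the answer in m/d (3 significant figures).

0.00161 m/d

Hydraulic gradient i = (202.46 − 201.90) / 573 = 0.56 / 573 = 9.773e-4
K = 3.82e-6 m/s × 86400 s/d = 0.3300 m/d
Darcy flux q = K·i = 0.3300 × 9.773e-4 = 3.226e-4 m/d
v = Ki/n = 0.3300·9.773e-4/0.20 = 0.001613 m/d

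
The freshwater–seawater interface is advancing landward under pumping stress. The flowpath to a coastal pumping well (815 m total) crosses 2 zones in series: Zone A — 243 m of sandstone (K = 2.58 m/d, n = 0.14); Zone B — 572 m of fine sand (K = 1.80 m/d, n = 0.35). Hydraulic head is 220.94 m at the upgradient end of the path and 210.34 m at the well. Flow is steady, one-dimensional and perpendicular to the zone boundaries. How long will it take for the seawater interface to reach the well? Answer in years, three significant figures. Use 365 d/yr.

24.9 years

Total head drop ΔH = 220.94 − 210.34 = 10.60 m
Continuity: the same q passes through each zone, so ΔH = q·Σ(L_j/K_j) — the zones act as resistances in series.
Σ(L/K) = 243/2.58 + 572/1.80 = 94.19 + 317.8 = 412.0 d
q = ΔH / Σ(L/K) = 10.60 / 412.0 = 0.02573 m/d (same in every zone)
Zone A: v = q/n = 0.02573/0.14 = 0.1838 m/d → t_A = 243/0.1838 = 1322 d
Zone B: v = q/n = 0.02573/0.35 = 0.07352 m/d → t_B = 572/0.07352 = 7781 d
Total t = 1322 + 7781 = 9103 d
   = 9103 / 365 = 24.9 yr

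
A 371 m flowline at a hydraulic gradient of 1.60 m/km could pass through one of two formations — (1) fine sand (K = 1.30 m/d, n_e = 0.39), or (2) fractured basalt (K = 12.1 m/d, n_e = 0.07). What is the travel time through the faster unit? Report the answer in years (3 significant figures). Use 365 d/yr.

3.68 years

Unit 1 (fine sand): v = 1.30×0.0016/0.39 = 0.005333 m/d, t = 371/0.005333 = 69560 d
Unit 2 (fractured basalt): v = 12.1×0.0016/0.07 = 0.2766 m/d, t = 371/0.2766 = 1341 d
Faster: 1341 d / 365 = 3.68 yr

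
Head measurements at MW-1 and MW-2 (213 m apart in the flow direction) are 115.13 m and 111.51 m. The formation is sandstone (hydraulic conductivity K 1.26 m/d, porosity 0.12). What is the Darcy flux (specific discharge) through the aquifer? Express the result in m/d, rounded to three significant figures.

0.0214 m/d

Hydraulic gradient i = (115.13 − 111.51) / 213 = 3.62 / 213 = 0.01700
Darcy flux q = K·i = 1.26 × 0.01700 = 0.02141 m/d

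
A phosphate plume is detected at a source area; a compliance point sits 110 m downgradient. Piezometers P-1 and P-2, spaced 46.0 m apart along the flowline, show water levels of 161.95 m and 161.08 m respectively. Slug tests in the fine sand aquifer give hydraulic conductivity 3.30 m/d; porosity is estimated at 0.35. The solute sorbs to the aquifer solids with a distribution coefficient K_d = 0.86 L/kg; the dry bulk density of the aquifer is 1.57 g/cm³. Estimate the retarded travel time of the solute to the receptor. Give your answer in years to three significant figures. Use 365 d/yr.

8.21 years

Hydraulic gradient i = (161.95 − 161.08) / 46.0 = 0.87 / 46.0 = 0.01891
Darcy flux q = K·i = 3.30 × 0.01891 = 0.06241 m/d
v_s = q/n_e = 0.06241/0.35 = 0.1783 m/d
Retardation R = 1 + ρ_b·K_d/n = 1 + 1.57×0.86/0.35 = 4.858
Contaminant velocity v_c = v/R = 0.1783/4.858 = 0.03671 m/d
t = L/v_c = 110/0.03671 = 2997 d
   = 2997/365 = 8.21 yr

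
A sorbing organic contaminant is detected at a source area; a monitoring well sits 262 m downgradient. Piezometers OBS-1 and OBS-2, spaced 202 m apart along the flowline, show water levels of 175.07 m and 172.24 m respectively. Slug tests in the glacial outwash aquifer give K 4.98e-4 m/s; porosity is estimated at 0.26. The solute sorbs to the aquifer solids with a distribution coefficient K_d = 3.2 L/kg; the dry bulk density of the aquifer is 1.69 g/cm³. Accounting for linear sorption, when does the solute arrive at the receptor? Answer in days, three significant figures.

2460 days

Hydraulic gradient i = (175.07 − 172.24) / 202 = 2.83 / 202 = 0.01401
K = 4.98e-4 m/s × 86400 s/d = 43.03 m/d
q = Ki = 43.03 × 0.01401 = 0.6028 m/d
Average linear velocity = 0.6028 / 0.26 = 2.318 m/d
Retardation R = 1 + ρ_b·K_d/n = 1 + 1.69×3.2/0.26 = 21.80
Contaminant velocity v_c = v/R = 2.318/21.80 = 0.1064 m/d
t = L/v_c = 262/0.1064 = 2464 d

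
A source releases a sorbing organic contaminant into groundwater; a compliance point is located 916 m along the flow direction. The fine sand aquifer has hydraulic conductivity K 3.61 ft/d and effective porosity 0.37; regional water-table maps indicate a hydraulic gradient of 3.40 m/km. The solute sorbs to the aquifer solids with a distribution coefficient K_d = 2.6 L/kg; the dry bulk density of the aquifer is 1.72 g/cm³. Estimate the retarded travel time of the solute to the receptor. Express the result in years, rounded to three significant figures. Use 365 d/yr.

K = 3.61 ft/d × 0.3048 = 1.100 m/d
Darcy flux q = K·i = 1.100 × 0.0034 = 0.003741 m/d
v_s = q/n_e = 0.003741/0.37 = 0.01011 m/d
Retardation R = 1 + ρ_b·K_d/n = 1 + 1.72×2.6/0.37 = 13.09
Contaminant velocity v_c = v/R = 0.01011/13.09 = 7.726e-4 m/d
t = L/v_c = 916/7.726e-4 = 1.186e6 d
   = 1.186e6/365 = 3250 yr

3250 years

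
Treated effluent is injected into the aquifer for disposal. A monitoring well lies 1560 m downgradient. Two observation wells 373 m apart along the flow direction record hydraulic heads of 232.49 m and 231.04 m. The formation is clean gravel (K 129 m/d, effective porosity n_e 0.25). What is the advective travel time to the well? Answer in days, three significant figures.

778 days

Hydraulic gradient i = (232.49 − 231.04) / 373 = 1.45 / 373 = 0.003887
q = Ki = 129 × 0.003887 = 0.5015 m/d
Average linear velocity = 0.5015 / 0.25 = 2.006 m/d
t = L / v = 1560 / 2.006 = 777.7 d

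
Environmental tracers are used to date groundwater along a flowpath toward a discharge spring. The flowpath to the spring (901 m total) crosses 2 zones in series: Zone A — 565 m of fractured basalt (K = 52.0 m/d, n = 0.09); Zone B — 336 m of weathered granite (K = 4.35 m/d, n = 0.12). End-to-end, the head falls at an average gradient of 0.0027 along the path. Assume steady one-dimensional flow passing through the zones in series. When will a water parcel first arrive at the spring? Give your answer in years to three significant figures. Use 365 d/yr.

9.05 years

For zones in series the flux q is common to all zones; the equivalent conductivity is the harmonic (thickness-weighted) mean, K_eq = L_total / Σ(L_j/K_j).
Σ(L/K) = 565/52.0 + 336/4.35 = 10.87 + 77.24 = 88.11 d
K_eq = L_total / Σ(L/K) = 901 / 88.11 = 10.23 m/d
q = K_eq · i = 10.23 × 0.0027 = 0.02761 m/d (same in every zone)
Zone A: v = q/n = 0.02761/0.09 = 0.3068 m/d → t_A = 565/0.3068 = 1842 d
Zone B: v = q/n = 0.02761/0.12 = 0.2301 m/d → t_B = 336/0.2301 = 1460 d
Total t = 1842 + 1460 = 3302 d
   = 3302 / 365 = 9.05 yr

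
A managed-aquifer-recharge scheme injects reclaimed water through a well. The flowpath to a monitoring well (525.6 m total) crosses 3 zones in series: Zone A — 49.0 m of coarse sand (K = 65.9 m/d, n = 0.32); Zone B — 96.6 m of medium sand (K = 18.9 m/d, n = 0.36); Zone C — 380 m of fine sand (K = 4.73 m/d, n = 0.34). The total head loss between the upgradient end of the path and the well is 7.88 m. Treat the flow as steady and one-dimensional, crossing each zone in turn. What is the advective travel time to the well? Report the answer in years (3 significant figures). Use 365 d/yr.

Steady 1-D flow in series ⇒ the Darcy flux q is identical in every zone and the zone head losses add (resistances L/K in series).
Σ(L/K) = 49.0/65.9 + 96.6/18.9 + 380/4.73 = 0.7436 + 5.111 + 80.34 = 86.19 d
q = ΔH / Σ(L/K) = 7.88 / 86.19 = 0.09142 m/d (same in every zone)
Zone A: v = q/n = 0.09142/0.32 = 0.2857 m/d → t_A = 49.0/0.2857 = 171.5 d
Zone B: v = q/n = 0.09142/0.36 = 0.2540 m/d → t_B = 96.6/0.2540 = 380.4 d
Zone C: v = q/n = 0.09142/0.34 = 0.2689 m/d → t_C = 380/0.2689 = 1413 d
Total t = 171.5 + 380.4 + 1413 = 1965 d
   = 1965 / 365 = 5.38 yr

5.38 years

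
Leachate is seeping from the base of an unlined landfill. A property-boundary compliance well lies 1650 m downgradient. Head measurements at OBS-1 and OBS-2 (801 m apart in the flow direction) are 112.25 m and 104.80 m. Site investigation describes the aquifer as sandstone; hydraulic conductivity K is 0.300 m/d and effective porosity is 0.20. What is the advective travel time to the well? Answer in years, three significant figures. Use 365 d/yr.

324 years

Hydraulic gradient i = (112.25 − 104.80) / 801 = 7.45 / 801 = 0.009301
q = Ki = 0.300 × 0.009301 = 0.002790 m/d
v = Ki/n = 0.300·0.009301/0.20 = 0.01395 m/d
t = L / v = 1650 / 0.01395 = 118300 d
   = 118300 / 365 = 324 yr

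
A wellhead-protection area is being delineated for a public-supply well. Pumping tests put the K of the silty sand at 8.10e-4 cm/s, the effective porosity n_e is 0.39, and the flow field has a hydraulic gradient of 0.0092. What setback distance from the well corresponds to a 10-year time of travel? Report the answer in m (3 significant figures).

K = 8.10e-4 cm/s × 864 = 0.6998 m/d
Specific discharge q = 0.6998 × 0.0092 = 0.006439 m/d
Seepage velocity v = q / n = 0.006439 / 0.39 = 0.01651 m/d
T = 10 yr × 365 = 3650 d
L = v × T = 0.01651 × 3650 = 60.26 m

60.3 m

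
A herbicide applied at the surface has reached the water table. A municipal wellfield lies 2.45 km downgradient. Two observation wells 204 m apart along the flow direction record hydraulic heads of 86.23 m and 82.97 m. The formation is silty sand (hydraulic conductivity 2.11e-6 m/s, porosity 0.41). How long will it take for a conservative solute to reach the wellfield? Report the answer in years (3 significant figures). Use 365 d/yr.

945 years

Hydraulic gradient i = (86.23 − 82.97) / 204 = 3.26 / 204 = 0.01598
K = 2.11e-6 m/s × 86400 s/d = 0.1823 m/d
Specific discharge q = 0.1823 × 0.01598 = 0.002913 m/d
Seepage velocity v = q / n = 0.002913 / 0.41 = 0.007106 m/d
L = 2.45 km = 2450 m
t = L / v = 2450 / 0.007106 = 344800 d
   = 344800 / 365 = 945 yr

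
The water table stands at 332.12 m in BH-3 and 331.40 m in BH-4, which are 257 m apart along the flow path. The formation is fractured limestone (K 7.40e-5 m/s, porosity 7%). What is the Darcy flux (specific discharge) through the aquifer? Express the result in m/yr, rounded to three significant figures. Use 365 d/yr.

6.54 m/yr

Hydraulic gradient i = (332.12 − 331.40) / 257 = 0.72 / 257 = 0.002802
K = 7.40e-5 m/s × 86400 s/d = 6.394 m/d
q = Ki = 6.394 × 0.002802 = 0.01791 m/d
   = 0.01791 × 365 = 6.54 m/yr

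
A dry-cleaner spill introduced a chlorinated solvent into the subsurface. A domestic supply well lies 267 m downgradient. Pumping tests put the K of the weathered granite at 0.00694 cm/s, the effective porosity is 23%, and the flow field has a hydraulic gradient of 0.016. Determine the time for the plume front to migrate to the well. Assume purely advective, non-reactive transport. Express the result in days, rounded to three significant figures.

640 days

K = 0.00694 cm/s × 864 = 5.996 m/d
q = Ki = 5.996 × 0.016 = 0.09594 m/d
Average linear velocity = 0.09594 / 0.23 = 0.4171 m/d
t = L / v = 267 / 0.4171 = 640.1 d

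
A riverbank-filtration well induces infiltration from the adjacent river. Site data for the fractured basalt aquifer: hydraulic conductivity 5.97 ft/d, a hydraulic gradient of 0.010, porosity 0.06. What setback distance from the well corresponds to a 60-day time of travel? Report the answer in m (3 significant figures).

18.2 m

K = 5.97 ft/d × 0.3048 = 1.820 m/d
Specific discharge q = 1.820 × 0.010 = 0.01820 m/d
v = Ki/n = 1.820·0.010/0.06 = 0.3033 m/d
L = v × T = 0.3033 × 60 = 18.20 m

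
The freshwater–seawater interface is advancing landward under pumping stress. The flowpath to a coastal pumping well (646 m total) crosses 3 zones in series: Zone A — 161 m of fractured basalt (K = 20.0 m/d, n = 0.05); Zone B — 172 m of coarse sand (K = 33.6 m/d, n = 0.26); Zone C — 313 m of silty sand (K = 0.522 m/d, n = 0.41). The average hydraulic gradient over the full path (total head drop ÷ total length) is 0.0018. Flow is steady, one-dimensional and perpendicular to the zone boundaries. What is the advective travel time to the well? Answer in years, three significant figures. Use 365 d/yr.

261 years

For zones in series the flux q is common to all zones; the equivalent conductivity is the harmonic (thickness-weighted) mean, K_eq = L_total / Σ(L_j/K_j).
Σ(L/K) = 161/20.0 + 172/33.6 + 313/0.522 = 8.050 + 5.119 + 599.6 = 612.8 d
K_eq = L_total / Σ(L/K) = 646 / 612.8 = 1.054 m/d
q = K_eq · i = 1.054 × 0.0018 = 0.001898 m/d (same in every zone)
Zone A: v = q/n = 0.001898/0.05 = 0.03795 m/d → t_A = 161/0.03795 = 4242 d
Zone B: v = q/n = 0.001898/0.26 = 0.007298 m/d → t_B = 172/0.007298 = 23570 d
Zone C: v = q/n = 0.001898/0.41 = 0.004628 m/d → t_C = 313/0.004628 = 67630 d
Total t = 4242 + 23570 + 67630 = 95440 d
   = 95440 / 365 = 261 yr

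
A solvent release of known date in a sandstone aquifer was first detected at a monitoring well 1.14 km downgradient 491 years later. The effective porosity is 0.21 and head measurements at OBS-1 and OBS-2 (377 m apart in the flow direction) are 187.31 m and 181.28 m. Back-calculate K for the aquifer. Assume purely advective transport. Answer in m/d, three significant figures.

Hydraulic gradient i = (187.31 − 181.28) / 377 = 6.03 / 377 = 0.01599
t = 491 years = 179200 d
L = 1.14 km = 1140 m
v = L / t = 1140 / 179200 = 0.006361 m/d
K = v · n / i = 0.006361 × 0.21 / 0.01599 = 0.0835 m/d

0.0835 m/d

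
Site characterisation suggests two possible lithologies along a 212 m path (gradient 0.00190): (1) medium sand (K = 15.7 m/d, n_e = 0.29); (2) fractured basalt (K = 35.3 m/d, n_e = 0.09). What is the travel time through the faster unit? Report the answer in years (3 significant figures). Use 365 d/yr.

0.779 years

Unit 1 (medium sand): v = 15.7×0.0019/0.29 = 0.1029 m/d, t = 212/0.1029 = 2061 d
Unit 2 (fractured basalt): v = 35.3×0.0019/0.09 = 0.7452 m/d, t = 212/0.7452 = 284.5 d
Faster: 284.5 d / 365 = 0.779 yr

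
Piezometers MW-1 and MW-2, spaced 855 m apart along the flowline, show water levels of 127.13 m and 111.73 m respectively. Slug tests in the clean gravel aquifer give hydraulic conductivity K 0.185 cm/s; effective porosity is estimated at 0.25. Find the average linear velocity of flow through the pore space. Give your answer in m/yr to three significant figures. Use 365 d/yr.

4200 m/yr

Hydraulic gradient i = (127.13 − 111.73) / 855 = 15.40 / 855 = 0.01801
K = 0.185 cm/s × 864 = 159.8 m/d
Specific discharge q = 159.8 × 0.01801 = 2.879 m/d
Average linear velocity = 2.879 / 0.25 = 11.52 m/d
   = 11.52 × 365 = 4200 m/yr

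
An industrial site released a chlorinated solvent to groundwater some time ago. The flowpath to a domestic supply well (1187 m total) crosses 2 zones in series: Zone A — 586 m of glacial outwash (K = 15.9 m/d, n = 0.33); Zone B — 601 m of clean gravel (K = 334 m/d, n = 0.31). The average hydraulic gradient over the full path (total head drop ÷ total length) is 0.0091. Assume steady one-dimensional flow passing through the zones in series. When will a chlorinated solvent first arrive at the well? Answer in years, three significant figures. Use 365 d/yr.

Continuity: the same q passes through each zone, so ΔH = q·Σ(L_j/K_j) — the zones act as resistances in series.
Σ(L/K) = 586/15.9 + 601/334 = 36.86 + 1.799 = 38.65 d
K_eq = L_total / Σ(L/K) = 1187 / 38.65 = 30.71 m/d
q = K_eq · i = 30.71 × 0.0091 = 0.2794 m/d (same in every zone)
Zone A: v = q/n = 0.2794/0.33 = 0.8468 m/d → t_A = 586/0.8468 = 692.0 d
Zone B: v = q/n = 0.2794/0.31 = 0.9014 m/d → t_B = 601/0.9014 = 666.7 d
Total t = 692.0 + 666.7 = 1359 d
   = 1359 / 365 = 3.72 yr

3.72 years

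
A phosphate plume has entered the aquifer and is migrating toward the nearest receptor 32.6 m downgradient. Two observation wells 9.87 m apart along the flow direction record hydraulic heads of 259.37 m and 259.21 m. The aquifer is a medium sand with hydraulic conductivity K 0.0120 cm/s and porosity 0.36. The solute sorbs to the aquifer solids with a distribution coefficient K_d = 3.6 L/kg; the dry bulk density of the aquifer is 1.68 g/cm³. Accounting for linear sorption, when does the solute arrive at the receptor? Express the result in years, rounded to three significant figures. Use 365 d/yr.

3.41 years

Hydraulic gradient i = (259.37 − 259.21) / 9.87 = 0.16 / 9.87 = 0.01621
K = 0.0120 cm/s × 864 = 10.37 m/d
Darcy flux q = K·i = 10.37 × 0.01621 = 0.1681 m/d
v_s = q/n_e = 0.1681/0.36 = 0.4669 m/d
Retardation R = 1 + ρ_b·K_d/n = 1 + 1.68×3.6/0.36 = 17.80
Contaminant velocity v_c = v/R = 0.4669/17.80 = 0.02623 m/d
t = L/v_c = 32.6/0.02623 = 1243 d
   = 1243/365 = 3.41 yr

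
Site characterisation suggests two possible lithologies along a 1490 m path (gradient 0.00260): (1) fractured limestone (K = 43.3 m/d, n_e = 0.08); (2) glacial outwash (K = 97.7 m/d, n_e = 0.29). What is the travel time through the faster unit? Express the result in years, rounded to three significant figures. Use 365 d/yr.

Unit 1 (fractured limestone): v = 43.3×0.0026/0.08 = 1.407 m/d, t = 1490/1.407 = 1059 d
Unit 2 (glacial outwash): v = 97.7×0.0026/0.29 = 0.8759 m/d, t = 1490/0.8759 = 1701 d
Faster: 1059 d / 365 = 2.90 yr

2.90 years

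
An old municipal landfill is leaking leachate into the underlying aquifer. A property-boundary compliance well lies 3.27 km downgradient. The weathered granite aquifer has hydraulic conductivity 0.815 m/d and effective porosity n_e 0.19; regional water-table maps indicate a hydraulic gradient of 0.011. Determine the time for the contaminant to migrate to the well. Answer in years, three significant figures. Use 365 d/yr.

190 years

q = Ki = 0.815 × 0.011 = 0.008965 m/d
Seepage velocity v = q / n = 0.008965 / 0.19 = 0.04718 m/d
L = 3.27 km = 3270 m
t = L / v = 3270 / 0.04718 = 69300 d
   = 69300 / 365 = 190 yr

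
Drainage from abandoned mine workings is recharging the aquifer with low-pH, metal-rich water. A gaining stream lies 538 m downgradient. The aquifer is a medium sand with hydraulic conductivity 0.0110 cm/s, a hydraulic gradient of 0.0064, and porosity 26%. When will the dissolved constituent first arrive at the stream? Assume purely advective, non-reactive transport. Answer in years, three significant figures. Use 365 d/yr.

6.30 years

K = 0.0110 cm/s × 864 = 9.504 m/d
Specific discharge q = 9.504 × 0.0064 = 0.06083 m/d
v = Ki/n = 9.504·0.0064/0.26 = 0.2339 m/d
t = L / v = 538 / 0.2339 = 2300 d
   = 2300 / 365 = 6.30 yr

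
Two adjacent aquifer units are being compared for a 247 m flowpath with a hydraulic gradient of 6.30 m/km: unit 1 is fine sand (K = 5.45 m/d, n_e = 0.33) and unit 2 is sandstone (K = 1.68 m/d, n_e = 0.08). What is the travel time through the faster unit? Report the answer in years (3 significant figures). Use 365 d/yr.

5.11 years

Unit 1 (fine sand): v = 5.45×0.0063/0.33 = 0.1040 m/d, t = 247/0.1040 = 2374 d
Unit 2 (sandstone): v = 1.68×0.0063/0.08 = 0.1323 m/d, t = 247/0.1323 = 1867 d
Faster: 1867 d / 365 = 5.11 yr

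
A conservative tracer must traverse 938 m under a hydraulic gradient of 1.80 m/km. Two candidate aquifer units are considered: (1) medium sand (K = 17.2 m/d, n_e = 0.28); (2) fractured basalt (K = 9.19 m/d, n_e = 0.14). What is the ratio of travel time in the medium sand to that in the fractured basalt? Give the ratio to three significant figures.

1.07

Unit 1 (medium sand): v = 17.2×0.0018/0.28 = 0.1106 m/d, t = 938/0.1106 = 8483 d
Unit 2 (fractured basalt): v = 9.19×0.0018/0.14 = 0.1182 m/d, t = 938/0.1182 = 7939 d
t(medium sand) / t(fractured basalt) = 8483/7939 = 1.07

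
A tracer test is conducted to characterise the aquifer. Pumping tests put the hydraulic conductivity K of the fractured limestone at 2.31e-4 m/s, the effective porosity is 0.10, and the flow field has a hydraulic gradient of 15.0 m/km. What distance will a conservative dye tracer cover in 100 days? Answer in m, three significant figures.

299 m

K = 2.31e-4 m/s × 86400 s/d = 19.96 m/d
Specific discharge q = 19.96 × 0.015 = 0.2994 m/d
v_s = q/n_e = 0.2994/0.10 = 2.994 m/d
L = v × T = 2.994 × 100 = 299.4 m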